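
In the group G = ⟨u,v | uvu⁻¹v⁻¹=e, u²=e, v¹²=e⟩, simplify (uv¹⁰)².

Compute successive powers of (uv¹⁰), reducing at each step:
  (uv¹⁰)²: (uv¹⁰) · u = v¹⁰;   (v¹⁰) · v¹⁰ = v⁸

Answer: v⁸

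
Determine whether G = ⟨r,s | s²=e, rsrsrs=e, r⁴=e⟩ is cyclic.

Every cyclic group is abelian. But r·s = rs while s·r = sr, so r·s ≠ s·r and G is not abelian. Hence G is not cyclic.

Answer: No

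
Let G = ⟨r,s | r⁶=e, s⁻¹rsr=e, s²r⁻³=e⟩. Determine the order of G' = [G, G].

G' = [G, G] is generated by all commutators. The generator-pair commutators are: [r, s] = r².
The subgroup they normally generate is {e, r², r⁴}, of order 3.
Check: |G/G'| = 12/3 = 4 is the order of the abelianisation.

Answer: 3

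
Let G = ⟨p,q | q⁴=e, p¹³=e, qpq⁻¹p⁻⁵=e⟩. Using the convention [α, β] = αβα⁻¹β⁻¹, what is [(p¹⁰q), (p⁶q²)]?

[(p¹⁰q), (p⁶q²)] = (p¹⁰q)·(p⁶q²)·(p¹⁰q)⁻¹·(p⁶q²)⁻¹.
  (p¹⁰q) · (p⁶q²) = pq³
  (pq³) · (p¹¹q³) = p¹¹q²
  (p¹¹q²) · (p⁶q²) = p⁵

Answer: p⁵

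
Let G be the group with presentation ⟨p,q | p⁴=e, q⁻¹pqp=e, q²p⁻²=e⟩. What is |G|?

Enumerate words in the generators, reducing via the relations: the distinct elements are
  {e, p, q, pq, p², p³, q⁻¹, pq⁻¹}.
No further products give new elements, so |G| = 8.

Answer: 8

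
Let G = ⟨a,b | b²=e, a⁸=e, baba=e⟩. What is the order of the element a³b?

Compute successive powers until reaching e:
  (a³b)¹ = a³b, (a³b)² = e.
The smallest positive k with (a³b)ᵏ = e is 2.

Answer: 2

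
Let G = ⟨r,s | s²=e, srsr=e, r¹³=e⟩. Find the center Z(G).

An element z ∈ Z(G) iff z commutes with every generator.
For example e is central: e·r = r = r·e; e·s = s = s·e.
Whereas r ∉ Z(G) since r·s = rs ≠ r¹²s = s·r.
Checking each of the 26 elements this way gives Z(G) = {e}, of order 1.

Answer: {e}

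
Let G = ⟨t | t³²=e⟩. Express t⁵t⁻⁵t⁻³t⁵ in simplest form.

Multiply left to right, reducing at each step:
  (t⁵) · t⁻⁵ = e
  e · t⁻³ = t²⁹
  (t²⁹) · t⁵ = t²

Answer: t²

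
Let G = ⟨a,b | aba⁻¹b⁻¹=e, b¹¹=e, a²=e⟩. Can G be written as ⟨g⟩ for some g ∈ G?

|G| = 22. The element ab has order 22 (its powers give 22 distinct elements), so ⟨ab⟩ = G and G is cyclic.

Answer: Yes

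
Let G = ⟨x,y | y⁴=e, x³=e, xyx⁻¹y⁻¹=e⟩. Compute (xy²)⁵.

Compute successive powers of (xy²), reducing at each step:
  (xy²)²: (xy²) · x = x²y²;   (x²y²) · y² = x²
  (xy²)³: (x²) · x = e;   e · y² = y²
  (xy²)⁴: (y²) · x = xy²;   (xy²) · y² = x
  (xy²)⁵: x · x = x²;   (x²) · y² = x²y²

Answer: x²y²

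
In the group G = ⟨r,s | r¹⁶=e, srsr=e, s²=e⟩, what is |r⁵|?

Compute successive powers until reaching e:
  (r⁵)¹ = r⁵, (r⁵)² = r¹⁰, (r⁵)³ = r¹⁵, (r⁵)⁴ = r⁴, (r⁵)⁵ = r⁹, (r⁵)⁶ = r¹⁴, (r⁵)⁷ = r³, (r⁵)⁸ = r⁸, (r⁵)⁹ = r¹³, (r⁵)¹⁰ = r², (r⁵)¹¹ = r⁷, (r⁵)¹² = r¹², (r⁵)¹³ = r, (r⁵)¹⁴ = r⁶, (r⁵)¹⁵ = r¹¹, (r⁵)¹⁶ = e.
The smallest positive k with (r⁵)ᵏ = e is 16.

Answer: 16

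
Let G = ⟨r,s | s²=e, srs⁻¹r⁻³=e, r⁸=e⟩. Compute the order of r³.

Compute successive powers until reaching e:
  (r³)¹ = r³, (r³)² = r⁶, (r³)³ = r, (r³)⁴ = r⁴, (r³)⁵ = r⁷, (r³)⁶ = r², (r³)⁷ = r⁵, (r³)⁸ = e.
The smallest positive k with (r³)ᵏ = e is 8.

Answer: 8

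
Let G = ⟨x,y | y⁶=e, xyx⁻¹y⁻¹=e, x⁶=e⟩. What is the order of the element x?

Compute successive powers until reaching e:
  x¹ = x, x² = x², x³ = x³, x⁴ = x⁴, x⁵ = x⁵, x⁶ = e.
The smallest positive k with xᵏ = e is 6.

Answer: 6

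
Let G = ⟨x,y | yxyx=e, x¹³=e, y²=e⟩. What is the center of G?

An element z ∈ Z(G) iff z commutes with every generator.
For example e is central: e·x = x = x·e; e·y = y = y·e.
Whereas x ∉ Z(G) since x·y = xy ≠ x¹²y = y·x.
Checking each of the 26 elements this way gives Z(G) = {e}, of order 1.

Answer: {e}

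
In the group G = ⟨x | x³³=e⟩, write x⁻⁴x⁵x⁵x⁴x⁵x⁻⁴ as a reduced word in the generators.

Multiply left to right, reducing at each step:
  (x²⁹) · x⁵ = x
  x · x⁵ = x⁶
  (x⁶) · x⁴ = x¹⁰
  (x¹⁰) · x⁵ = x¹⁵
  (x¹⁵) · x⁻⁴ = x¹¹

Answer: x¹¹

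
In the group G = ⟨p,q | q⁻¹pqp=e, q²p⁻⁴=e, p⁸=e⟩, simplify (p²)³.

Compute successive powers of (p²), reducing at each step:
  (p²)²: (p²) · p² = p⁴
  (p²)³: (p⁴) · p² = p⁶

Answer: p⁶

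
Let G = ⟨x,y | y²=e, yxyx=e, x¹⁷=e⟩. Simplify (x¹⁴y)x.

Compute (x¹⁴y) · x by multiplying left to right and reducing via the relations at each step:
  (x¹⁴y) · x = x¹³y

Answer: x¹³y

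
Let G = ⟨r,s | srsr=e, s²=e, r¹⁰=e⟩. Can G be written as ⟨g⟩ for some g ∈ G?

Every cyclic group is abelian. But r·s = rs while s·r = r⁹s, so r·s ≠ s·r and G is not abelian. Hence G is not cyclic.

Answer: No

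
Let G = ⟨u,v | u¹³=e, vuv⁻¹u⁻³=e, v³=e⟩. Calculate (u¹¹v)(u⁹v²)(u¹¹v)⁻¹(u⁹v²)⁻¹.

[(u¹¹v), (u⁹v²)] = (u¹¹v)·(u⁹v²)·(u¹¹v)⁻¹·(u⁹v²)⁻¹.
  (u¹¹v) · (u⁹v²) = u¹²
  (u¹²) · (u⁵v²) = u⁴v²
  (u⁴v²) · (u¹²v) = u⁸

Answer: u⁸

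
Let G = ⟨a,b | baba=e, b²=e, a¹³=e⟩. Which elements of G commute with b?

⟨b⟩ ⊆ C_G(b) since powers of b commute with b; so |C_G(b)| ≥ |⟨b⟩| = 2.
By orbit–stabilizer, |C_G(b)| = |G| / |conj. class of b| = 26 / 13 = 2.
The 2 elements commuting with b are {e, b}.

Answer: {e, b}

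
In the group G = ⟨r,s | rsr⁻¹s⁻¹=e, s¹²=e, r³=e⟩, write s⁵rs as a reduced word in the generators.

Multiply left to right, reducing at each step:
  (s⁵) · r = rs⁵
  (rs⁵) · s = rs⁶

Answer: rs⁶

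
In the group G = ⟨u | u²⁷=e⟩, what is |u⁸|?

Compute successive powers until reaching e:
  (u⁸)¹ = u⁸, (u⁸)² = u¹⁶, (u⁸)³ = u²⁴, (u⁸)⁴ = u⁵, (u⁸)⁵ = u¹³, (u⁸)⁶ = u²¹, (u⁸)⁷ = u², (u⁸)⁸ = u¹⁰, (u⁸)⁹ = u¹⁸, (u⁸)¹⁰ = u²⁶, (u⁸)¹¹ = u⁷, (u⁸)¹² = u¹⁵, (u⁸)¹³ = u²³, (u⁸)¹⁴ = u⁴, (u⁸)¹⁵ = u¹², (u⁸)¹⁶ = u²⁰, (u⁸)¹⁷ = u, (u⁸)¹⁸ = u⁹, (u⁸)¹⁹ = u¹⁷, (u⁸)²⁰ = u²⁵, (u⁸)²¹ = u⁶, (u⁸)²² = u¹⁴, (u⁸)²³ = u²², (u⁸)²⁴ = u³, (u⁸)²⁵ = u¹¹, (u⁸)²⁶ = u¹⁹, (u⁸)²⁷ = e.
The smallest positive k with (u⁸)ᵏ = e is 27.

Answer: 27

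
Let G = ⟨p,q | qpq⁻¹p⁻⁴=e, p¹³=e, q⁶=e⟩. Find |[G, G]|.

G' = [G, G] is generated by all commutators. The generator-pair commutators are: [p, q] = p¹⁰.
The subgroup they normally generate is {e, p, p², p³, p⁴, p⁵, p⁶, p⁷, p⁸, p⁹, p¹⁰, p¹¹, p¹²}, of order 13.
Check: |G/G'| = 78/13 = 6 is the order of the abelianisation.

Answer: 13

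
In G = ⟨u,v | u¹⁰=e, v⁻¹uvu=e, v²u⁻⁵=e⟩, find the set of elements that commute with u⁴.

⟨u⁴⟩ ⊆ C_G(u⁴) since powers of u⁴ commute with u⁴; so |C_G(u⁴)| ≥ |⟨u⁴⟩| = 5.
By orbit–stabilizer, |C_G(u⁴)| = |G| / |conj. class of u⁴| = 20 / 2 = 10.
The 10 elements commuting with u⁴ are {e, u, u², u³, u⁴, u⁵, u⁶, u⁷, u⁸, u⁹}.

Answer: {e, u, u², u³, u⁴, u⁵, u⁶, u⁷, u⁸, u⁹}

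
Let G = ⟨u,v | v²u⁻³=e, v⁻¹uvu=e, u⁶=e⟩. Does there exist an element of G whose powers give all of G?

Every cyclic group is abelian. But u·v = uv while v·u = u²v⁻¹, so u·v ≠ v·u and G is not abelian. Hence G is not cyclic.

Answer: No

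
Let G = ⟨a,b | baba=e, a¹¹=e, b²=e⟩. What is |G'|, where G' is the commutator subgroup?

G' = [G, G] is generated by all commutators. The generator-pair commutators are: [a, b] = a².
The subgroup they normally generate is {e, a, a², a³, a⁴, a⁵, a⁶, a⁷, a⁸, a⁹, a¹⁰}, of order 11.
Check: |G/G'| = 22/11 = 2 is the order of the abelianisation.

Answer: 11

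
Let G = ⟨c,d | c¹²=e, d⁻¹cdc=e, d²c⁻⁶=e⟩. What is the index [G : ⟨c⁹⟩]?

First find ord(c⁹) by computing successive powers:
  (c⁹)¹ = c⁹, (c⁹)² = c⁶, (c⁹)³ = c³, (c⁹)⁴ = e.
So |⟨c⁹⟩| = ord(c⁹) = 4. With |G| = 24, by Lagrange [G : ⟨c⁹⟩] = 24/4 = 6.

Answer: 6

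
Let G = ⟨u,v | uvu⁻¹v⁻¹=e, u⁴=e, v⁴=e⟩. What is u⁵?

Compute successive powers of u, reducing at each step:
  u²: u · u = u²
  u³: (u²) · u = u³
  u⁴: (u³) · u = e
  u⁵: e · u = u

Answer: u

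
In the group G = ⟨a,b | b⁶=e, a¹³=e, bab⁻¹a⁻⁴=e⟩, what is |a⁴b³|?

Compute successive powers until reaching e:
  (a⁴b³)¹ = a⁴b³, (a⁴b³)² = e.
The smallest positive k with (a⁴b³)ᵏ = e is 2.

Answer: 2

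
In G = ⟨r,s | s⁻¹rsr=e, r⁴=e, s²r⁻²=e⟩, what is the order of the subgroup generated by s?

|⟨s⟩| equals the order of s. Compute successive powers until reaching e:
  s¹ = s, s² = r², s³ = s⁻¹, s⁴ = e.
The smallest positive k with sᵏ = e is 4, so |⟨s⟩| = 4.

Answer: 4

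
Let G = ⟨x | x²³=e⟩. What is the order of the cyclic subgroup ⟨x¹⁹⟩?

|⟨x¹⁹⟩| equals the order of x¹⁹. Compute successive powers until reaching e:
  (x¹⁹)¹ = x¹⁹, (x¹⁹)² = x¹⁵, (x¹⁹)³ = x¹¹, (x¹⁹)⁴ = x⁷, (x¹⁹)⁵ = x³, (x¹⁹)⁶ = x²², (x¹⁹)⁷ = x¹⁸, (x¹⁹)⁸ = x¹⁴, (x¹⁹)⁹ = x¹⁰, (x¹⁹)¹⁰ = x⁶, (x¹⁹)¹¹ = x², (x¹⁹)¹² = x²¹, (x¹⁹)¹³ = x¹⁷, (x¹⁹)¹⁴ = x¹³, (x¹⁹)¹⁵ = x⁹, (x¹⁹)¹⁶ = x⁵, (x¹⁹)¹⁷ = x, (x¹⁹)¹⁸ = x²⁰, (x¹⁹)¹⁹ = x¹⁶, (x¹⁹)²⁰ = x¹², (x¹⁹)²¹ = x⁸, (x¹⁹)²² = x⁴, (x¹⁹)²³ = e.
The smallest positive k with (x¹⁹)ᵏ = e is 23, so |⟨x¹⁹⟩| = 23.

Answer: 23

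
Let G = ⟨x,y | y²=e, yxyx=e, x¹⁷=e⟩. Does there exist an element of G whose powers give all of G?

Every cyclic group is abelian. But x·y = xy while y·x = x¹⁶y, so x·y ≠ y·x and G is not abelian. Hence G is not cyclic.

Answer: No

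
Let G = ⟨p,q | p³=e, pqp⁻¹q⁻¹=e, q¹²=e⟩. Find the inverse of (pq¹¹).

The order of (pq¹¹) is 12 (smallest k with (pq¹¹)ᵏ = e), so (pq¹¹)⁻¹ = (pq¹¹)¹¹ = p²q.
Check: (pq¹¹) · (p²q) → (pq¹¹) · p² = q¹¹;   (q¹¹) · q = e, giving e as required.

Answer: p²q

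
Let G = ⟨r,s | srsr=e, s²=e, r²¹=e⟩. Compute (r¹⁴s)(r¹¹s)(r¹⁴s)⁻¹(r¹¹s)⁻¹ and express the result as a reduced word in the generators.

[(r¹⁴s), (r¹¹s)] = (r¹⁴s)·(r¹¹s)·(r¹⁴s)⁻¹·(r¹¹s)⁻¹.
  (r¹⁴s) · (r¹¹s) = r³
  (r³) · (r¹⁴s) = r¹⁷s
  (r¹⁷s) · (r¹¹s) = r⁶

Answer: r⁶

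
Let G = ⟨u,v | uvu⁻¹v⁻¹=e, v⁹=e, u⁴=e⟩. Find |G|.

Enumerate words in the generators, reducing via the relations: the distinct elements are
  {e, u, v, uv, u², u³, v², v³, v⁴, v⁵, v⁶, v⁷, v⁸, uv², uv³, uv⁴, uv⁵, uv⁶, uv⁷, uv⁸, u²v, u³v, u²v², u²v³, u²v⁴, u²v⁵, u²v⁶, u²v⁷, u²v⁸, u³v², u³v³, u³v⁴, u³v⁵, u³v⁶, u³v⁷, u³v⁸}.
No further products give new elements, so |G| = 36.

Answer: 36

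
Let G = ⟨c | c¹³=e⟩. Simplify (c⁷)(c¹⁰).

Compute (c⁷) · (c¹⁰) by multiplying left to right and reducing via the relations at each step:
  (c⁷) · c¹⁰ = c⁴

Answer: c⁴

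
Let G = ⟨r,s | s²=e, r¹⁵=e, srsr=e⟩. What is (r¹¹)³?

Compute successive powers of (r¹¹), reducing at each step:
  (r¹¹)²: (r¹¹) · r¹¹ = r⁷
  (r¹¹)³: (r⁷) · r¹¹ = r³

Answer: r³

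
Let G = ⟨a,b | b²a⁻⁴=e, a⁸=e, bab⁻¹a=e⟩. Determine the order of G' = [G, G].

G' = [G, G] is generated by all commutators. The generator-pair commutators are: [a, b] = a².
The subgroup they normally generate is {e, a², a⁴, a⁶}, of order 4.
Check: |G/G'| = 16/4 = 4 is the order of the abelianisation.

Answer: 4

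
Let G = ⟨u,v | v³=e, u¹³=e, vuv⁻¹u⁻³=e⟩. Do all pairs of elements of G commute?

u·v = uv but v·u = u³v, so u·v ≠ v·u and G is not abelian.

Answer: No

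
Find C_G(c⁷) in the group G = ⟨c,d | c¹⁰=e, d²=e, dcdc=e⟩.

⟨c⁷⟩ ⊆ C_G(c⁷) since powers of c⁷ commute with c⁷; so |C_G(c⁷)| ≥ |⟨c⁷⟩| = 10.
By orbit–stabilizer, |C_G(c⁷)| = |G| / |conj. class of c⁷| = 20 / 2 = 10.
The 10 elements commuting with c⁷ are {e, c, c², c³, c⁴, c⁵, c⁶, c⁷, c⁸, c⁹}.

Answer: {e, c, c², c³, c⁴, c⁵, c⁶, c⁷, c⁸, c⁹}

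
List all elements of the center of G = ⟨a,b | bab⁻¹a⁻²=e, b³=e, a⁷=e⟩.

An element z ∈ Z(G) iff z commutes with every generator.
For example e is central: e·a = a = a·e; e·b = b = b·e.
Whereas a ∉ Z(G) since a·b = ab ≠ a²b = b·a.
Checking each of the 21 elements this way gives Z(G) = {e}, of order 1.

Answer: {e}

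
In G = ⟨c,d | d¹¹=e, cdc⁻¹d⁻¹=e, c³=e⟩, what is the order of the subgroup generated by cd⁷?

|⟨cd⁷⟩| equals the order of cd⁷. Compute successive powers until reaching e:
  (cd⁷)¹ = cd⁷, (cd⁷)² = c²d³, (cd⁷)³ = d¹⁰, (cd⁷)⁴ = cd⁶, (cd⁷)⁵ = c²d², (cd⁷)⁶ = d⁹, (cd⁷)⁷ = cd⁵, (cd⁷)⁸ = c²d, (cd⁷)⁹ = d⁸, (cd⁷)¹⁰ = cd⁴, (cd⁷)¹¹ = c², (cd⁷)¹² = d⁷, (cd⁷)¹³ = cd³, (cd⁷)¹⁴ = c²d¹⁰, (cd⁷)¹⁵ = d⁶, (cd⁷)¹⁶ = cd², (cd⁷)¹⁷ = c²d⁹, (cd⁷)¹⁸ = d⁵, (cd⁷)¹⁹ = cd, (cd⁷)²⁰ = c²d⁸, (cd⁷)²¹ = d⁴, (cd⁷)²² = c, (cd⁷)²³ = c²d⁷, (cd⁷)²⁴ = d³, (cd⁷)²⁵ = cd¹⁰, (cd⁷)²⁶ = c²d⁶, (cd⁷)²⁷ = d², (cd⁷)²⁸ = cd⁹, (cd⁷)²⁹ = c²d⁵, (cd⁷)³⁰ = d, (cd⁷)³¹ = cd⁸, (cd⁷)³² = c²d⁴, (cd⁷)³³ = e.
The smallest positive k with (cd⁷)ᵏ = e is 33, so |⟨cd⁷⟩| = 33.

Answer: 33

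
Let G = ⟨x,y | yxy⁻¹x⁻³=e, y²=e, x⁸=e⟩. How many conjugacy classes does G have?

The conjugacy classes (representative and size) are:
  [e] (size 1), [x³] (size 2), [x²] (size 2), [x⁴] (size 1), [x⁵] (size 2), [x⁴y] (size 4), [xy] (size 4).
Class equation: 1 + 2 + 2 + 1 + 2 + 4 + 4 = 16 = |G|. So G has 7 conjugacy classes.

Answer: 7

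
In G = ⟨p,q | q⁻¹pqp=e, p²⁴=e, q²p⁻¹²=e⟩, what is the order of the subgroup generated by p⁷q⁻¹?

|⟨p⁷q⁻¹⟩| equals the order of p⁷q⁻¹. Compute successive powers until reaching e:
  (p⁷q⁻¹)¹ = p⁷q⁻¹, (p⁷q⁻¹)² = p¹², (p⁷q⁻¹)³ = p⁷q, (p⁷q⁻¹)⁴ = e.
The smallest positive k with (p⁷q⁻¹)ᵏ = e is 4, so |⟨p⁷q⁻¹⟩| = 4.

Answer: 4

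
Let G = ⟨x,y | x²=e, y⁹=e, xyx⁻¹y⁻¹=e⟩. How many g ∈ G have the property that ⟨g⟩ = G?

G is cyclic of order 18. An element generates G iff its order is 18, and a cyclic group of order 18 has exactly φ(18) = 6 such elements.

Answer: 6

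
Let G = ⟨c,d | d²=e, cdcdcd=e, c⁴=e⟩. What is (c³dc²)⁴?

Compute successive powers of (c³dc²), reducing at each step:
  (c³dc²)²: (c³dc²) · c³ = c³dc;   (c³dc) · d = c²dc³;   (c²dc³) · c² = c²dc
  (c³dc²)³: (c²dc) · c³ = c²d;   (c²d) · d = c²;   (c²) · c² = e
  (c³dc²)⁴: e · c³ = c³;   (c³) · d = c³d;   (c³d) · c² = c³dc²

Answer: c³dc²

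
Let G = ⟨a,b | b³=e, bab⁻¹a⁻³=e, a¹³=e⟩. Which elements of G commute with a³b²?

⟨a³b²⟩ ⊆ C_G(a³b²) since powers of a³b² commute with a³b²; so |C_G(a³b²)| ≥ |⟨a³b²⟩| = 3.
By orbit–stabilizer, |C_G(a³b²)| = |G| / |conj. class of a³b²| = 39 / 13 = 3.
The 3 elements commuting with a³b² are {e, a⁴b, a³b²}.

Answer: {e, a⁴b, a³b²}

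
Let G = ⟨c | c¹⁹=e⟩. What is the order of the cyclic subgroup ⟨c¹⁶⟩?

|⟨c¹⁶⟩| equals the order of c¹⁶. Compute successive powers until reaching e:
  (c¹⁶)¹ = c¹⁶, (c¹⁶)² = c¹³, (c¹⁶)³ = c¹⁰, (c¹⁶)⁴ = c⁷, (c¹⁶)⁵ = c⁴, (c¹⁶)⁶ = c, (c¹⁶)⁷ = c¹⁷, (c¹⁶)⁸ = c¹⁴, (c¹⁶)⁹ = c¹¹, (c¹⁶)¹⁰ = c⁸, (c¹⁶)¹¹ = c⁵, (c¹⁶)¹² = c², (c¹⁶)¹³ = c¹⁸, (c¹⁶)¹⁴ = c¹⁵, (c¹⁶)¹⁵ = c¹², (c¹⁶)¹⁶ = c⁹, (c¹⁶)¹⁷ = c⁶, (c¹⁶)¹⁸ = c³, (c¹⁶)¹⁹ = e.
The smallest positive k with (c¹⁶)ᵏ = e is 19, so |⟨c¹⁶⟩| = 19.

Answer: 19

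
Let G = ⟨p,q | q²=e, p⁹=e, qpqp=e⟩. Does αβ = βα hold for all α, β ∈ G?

p·q = pq but q·p = p⁸q, so p·q ≠ q·p and G is not abelian.

Answer: No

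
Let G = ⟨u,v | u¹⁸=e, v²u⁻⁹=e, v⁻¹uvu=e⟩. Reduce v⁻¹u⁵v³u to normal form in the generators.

Multiply left to right, reducing at each step:
  (v⁻¹) · u⁵ = u⁴v
  (u⁴v) · v³ = u⁴
  (u⁴) · u = u⁵

Answer: u⁵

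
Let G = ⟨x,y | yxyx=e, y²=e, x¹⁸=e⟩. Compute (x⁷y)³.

Compute successive powers of (x⁷y), reducing at each step:
  (x⁷y)²: (x⁷y) · x⁷ = y;   y · y = e
  (x⁷y)³: e · x⁷ = x⁷;   (x⁷) · y = x⁷y

Answer: x⁷y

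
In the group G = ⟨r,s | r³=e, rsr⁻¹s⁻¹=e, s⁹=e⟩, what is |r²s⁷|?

Compute successive powers until reaching e:
  (r²s⁷)¹ = r²s⁷, (r²s⁷)² = rs⁵, (r²s⁷)³ = s³, (r²s⁷)⁴ = r²s, (r²s⁷)⁵ = rs⁸, (r²s⁷)⁶ = s⁶, (r²s⁷)⁷ = r²s⁴, (r²s⁷)⁸ = rs², (r²s⁷)⁹ = e.
The smallest positive k with (r²s⁷)ᵏ = e is 9.

Answer: 9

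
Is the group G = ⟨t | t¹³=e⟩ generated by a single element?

|G| = 13. The element t has order 13 (its powers give 13 distinct elements), so ⟨t⟩ = G and G is cyclic.

Answer: Yes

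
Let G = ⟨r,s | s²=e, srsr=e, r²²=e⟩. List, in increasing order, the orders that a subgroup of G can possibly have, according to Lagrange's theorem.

|G| = 44 = 2² · 11. By Lagrange's theorem the order of any subgroup divides 44; the divisors of 44 are 1, 2, 4, 11, 22, 44.

Answer: 1, 2, 4, 11, 22, 44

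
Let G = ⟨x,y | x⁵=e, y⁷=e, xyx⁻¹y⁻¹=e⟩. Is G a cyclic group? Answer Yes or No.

|G| = 35. The element xy has order 35 (its powers give 35 distinct elements), so ⟨xy⟩ = G and G is cyclic.

Answer: Yes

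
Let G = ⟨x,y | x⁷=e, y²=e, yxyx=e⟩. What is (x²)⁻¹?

The order of (x²) is 7 (smallest k with (x²)ᵏ = e), so (x²)⁻¹ = (x²)⁶ = x⁵.
Check: (x²) · (x⁵) → (x²) · x⁵ = e, giving e as required.

Answer: x⁵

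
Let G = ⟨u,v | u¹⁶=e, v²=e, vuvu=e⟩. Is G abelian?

u·v = uv but v·u = u¹⁵v, so u·v ≠ v·u and G is not abelian.

Answer: No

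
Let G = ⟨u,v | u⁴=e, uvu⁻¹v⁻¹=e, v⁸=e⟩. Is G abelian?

Each pair of generators commutes: u·v = uv = v·u. Since the generators pairwise commute, every element of G commutes with every other, so G is abelian.

Answer: Yes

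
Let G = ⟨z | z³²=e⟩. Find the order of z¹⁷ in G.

Compute successive powers until reaching e:
  (z¹⁷)¹ = z¹⁷, (z¹⁷)² = z², (z¹⁷)³ = z¹⁹, (z¹⁷)⁴ = z⁴, (z¹⁷)⁵ = z²¹, (z¹⁷)⁶ = z⁶, (z¹⁷)⁷ = z²³, (z¹⁷)⁸ = z⁸, (z¹⁷)⁹ = z²⁵, (z¹⁷)¹⁰ = z¹⁰, (z¹⁷)¹¹ = z²⁷, (z¹⁷)¹² = z¹², (z¹⁷)¹³ = z²⁹, (z¹⁷)¹⁴ = z¹⁴, (z¹⁷)¹⁵ = z³¹, (z¹⁷)¹⁶ = z¹⁶, (z¹⁷)¹⁷ = z, (z¹⁷)¹⁸ = z¹⁸, (z¹⁷)¹⁹ = z³, (z¹⁷)²⁰ = z²⁰, (z¹⁷)²¹ = z⁵, (z¹⁷)²² = z²², (z¹⁷)²³ = z⁷, (z¹⁷)²⁴ = z²⁴, (z¹⁷)²⁵ = z⁹, (z¹⁷)²⁶ = z²⁶, (z¹⁷)²⁷ = z¹¹, (z¹⁷)²⁸ = z²⁸, (z¹⁷)²⁹ = z¹³, (z¹⁷)³⁰ = z³⁰, (z¹⁷)³¹ = z¹⁵, (z¹⁷)³² = e.
The smallest positive k with (z¹⁷)ᵏ = e is 32.

Answer: 32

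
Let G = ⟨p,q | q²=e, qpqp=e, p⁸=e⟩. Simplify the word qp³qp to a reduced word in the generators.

Multiply left to right, reducing at each step:
  q · p³ = p⁵q
  (p⁵q) · q = p⁵
  (p⁵) · p = p⁶

Answer: p⁶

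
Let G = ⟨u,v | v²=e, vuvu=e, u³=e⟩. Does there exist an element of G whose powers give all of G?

Every cyclic group is abelian. But u·v = uv while v·u = u²v, so u·v ≠ v·u and G is not abelian. Hence G is not cyclic.

Answer: No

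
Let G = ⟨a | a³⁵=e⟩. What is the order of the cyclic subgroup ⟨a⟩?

|⟨a⟩| equals the order of a. Compute successive powers until reaching e:
  a¹ = a, a² = a², a³ = a³, a⁴ = a⁴, a⁵ = a⁵, a⁶ = a⁶, a⁷ = a⁷, a⁸ = a⁸, a⁹ = a⁹, a¹⁰ = a¹⁰, a¹¹ = a¹¹, a¹² = a¹², a¹³ = a¹³, a¹⁴ = a¹⁴, a¹⁵ = a¹⁵, a¹⁶ = a¹⁶, a¹⁷ = a¹⁷, a¹⁸ = a¹⁸, a¹⁹ = a¹⁹, a²⁰ = a²⁰, a²¹ = a²¹, a²² = a²², a²³ = a²³, a²⁴ = a²⁴, a²⁵ = a²⁵, a²⁶ = a²⁶, a²⁷ = a²⁷, a²⁸ = a²⁸, a²⁹ = a²⁹, a³⁰ = a³⁰, a³¹ = a³¹, a³² = a³², a³³ = a³³, a³⁴ = a³⁴, a³⁵ = e.
The smallest positive k with aᵏ = e is 35, so |⟨a⟩| = 35.

Answer: 35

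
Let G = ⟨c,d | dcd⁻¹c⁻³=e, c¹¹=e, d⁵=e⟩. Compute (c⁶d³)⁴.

Compute successive powers of (c⁶d³), reducing at each step:
  (c⁶d³)²: (c⁶d³) · c⁶ = c³d³;   (c³d³) · d³ = c³d
  (c⁶d³)³: (c³d) · c⁶ = c¹⁰d;   (c¹⁰d) · d³ = c¹⁰d⁴
  (c⁶d³)⁴: (c¹⁰d⁴) · c⁶ = cd⁴;   (cd⁴) · d³ = cd²

Answer: cd²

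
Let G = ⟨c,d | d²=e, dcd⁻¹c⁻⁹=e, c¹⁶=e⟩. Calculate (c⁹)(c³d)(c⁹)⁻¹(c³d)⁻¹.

[(c⁹), (c³d)] = (c⁹)·(c³d)·(c⁹)⁻¹·(c³d)⁻¹.
  (c⁹) · (c³d) = c¹²d
  (c¹²d) · (c⁷) = c¹¹d
  (c¹¹d) · (c⁵d) = c⁸

Answer: c⁸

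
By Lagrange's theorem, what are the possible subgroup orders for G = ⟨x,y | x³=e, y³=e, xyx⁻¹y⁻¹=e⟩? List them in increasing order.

|G| = 9 = 3². By Lagrange's theorem the order of any subgroup divides 9; the divisors of 9 are 1, 3, 9.

Answer: 1, 3, 9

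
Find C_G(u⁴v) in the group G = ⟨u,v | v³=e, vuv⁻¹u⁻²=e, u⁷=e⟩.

⟨u⁴v⟩ ⊆ C_G(u⁴v) since powers of u⁴v commute with u⁴v; so |C_G(u⁴v)| ≥ |⟨u⁴v⟩| = 3.
By orbit–stabilizer, |C_G(u⁴v)| = |G| / |conj. class of u⁴v| = 21 / 7 = 3.
The 3 elements commuting with u⁴v are {e, u⁴v, u⁵v²}.

Answer: {e, u⁴v, u⁵v²}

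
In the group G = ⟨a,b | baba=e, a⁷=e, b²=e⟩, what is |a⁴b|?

Compute successive powers until reaching e:
  (a⁴b)¹ = a⁴b, (a⁴b)² = e.
The smallest positive k with (a⁴b)ᵏ = e is 2.

Answer: 2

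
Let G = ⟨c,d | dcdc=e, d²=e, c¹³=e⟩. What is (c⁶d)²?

Compute successive powers of (c⁶d), reducing at each step:
  (c⁶d)²: (c⁶d) · c⁶ = d;   d · d = e

Answer: e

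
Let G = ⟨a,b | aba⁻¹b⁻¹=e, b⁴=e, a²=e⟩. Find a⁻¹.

The order of a is 2 (smallest k with aᵏ = e), so a⁻¹ = a¹ = a.
Check: a · a → a · a = e, giving e as required.

Answer: a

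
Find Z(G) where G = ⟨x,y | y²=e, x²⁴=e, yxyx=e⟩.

An element z ∈ Z(G) iff z commutes with every generator.
For example x¹² is central: (x¹²)·x = x¹³ = x·(x¹²); (x¹²)·y = x¹²y = y·(x¹²).
Whereas x ∉ Z(G) since x·y = xy ≠ x²³y = y·x.
Checking each of the 48 elements this way gives Z(G) = {e, x¹²}, of order 2.

Answer: {e, x¹²}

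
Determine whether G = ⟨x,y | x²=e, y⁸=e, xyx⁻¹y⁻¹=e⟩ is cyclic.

|G| = 16, but the maximum element order in G is 8 < 16. No single element generates all of G, so G is not cyclic.

Answer: No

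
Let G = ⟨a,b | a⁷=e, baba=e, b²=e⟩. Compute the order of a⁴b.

Compute successive powers until reaching e:
  (a⁴b)¹ = a⁴b, (a⁴b)² = e.
The smallest positive k with (a⁴b)ᵏ = e is 2.

Answer: 2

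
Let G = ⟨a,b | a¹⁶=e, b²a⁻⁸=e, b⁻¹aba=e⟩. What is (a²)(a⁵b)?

Compute (a²) · (a⁵b) by multiplying left to right and reducing via the relations at each step:
  (a²) · a⁵ = a⁷
  (a⁷) · b = a⁷b

Answer: a⁷b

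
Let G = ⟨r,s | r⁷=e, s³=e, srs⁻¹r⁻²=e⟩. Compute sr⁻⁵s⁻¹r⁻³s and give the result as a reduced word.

Multiply left to right, reducing at each step:
  s · r⁻⁵ = r⁴s
  (r⁴s) · s⁻¹ = r⁴
  (r⁴) · r⁻³ = r
  r · s = rs

Answer: rs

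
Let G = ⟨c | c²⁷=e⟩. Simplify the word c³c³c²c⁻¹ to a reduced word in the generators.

Multiply left to right, reducing at each step:
  (c³) · c³ = c⁶
  (c⁶) · c² = c⁸
  (c⁸) · c⁻¹ = c⁷

Answer: c⁷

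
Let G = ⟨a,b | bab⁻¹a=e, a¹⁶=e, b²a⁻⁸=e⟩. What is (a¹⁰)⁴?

Compute successive powers of (a¹⁰), reducing at each step:
  (a¹⁰)²: (a¹⁰) · a¹⁰ = a⁴
  (a¹⁰)³: (a⁴) · a¹⁰ = a¹⁴
  (a¹⁰)⁴: (a¹⁴) · a¹⁰ = a⁸

Answer: a⁸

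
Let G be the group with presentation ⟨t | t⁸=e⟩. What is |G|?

G is generated by a single element, so G is cyclic. The relator gives t⁸ = e and no smaller power is forced to be e, so the 8 powers {e, t, t², t³, t⁴, t⁵, t⁶, t⁷} are distinct. Hence |G| = 8.

Answer: 8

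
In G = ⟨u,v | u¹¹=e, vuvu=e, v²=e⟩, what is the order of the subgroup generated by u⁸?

|⟨u⁸⟩| equals the order of u⁸. Compute successive powers until reaching e:
  (u⁸)¹ = u⁸, (u⁸)² = u⁵, (u⁸)³ = u², (u⁸)⁴ = u¹⁰, (u⁸)⁵ = u⁷, (u⁸)⁶ = u⁴, (u⁸)⁷ = u, (u⁸)⁸ = u⁹, (u⁸)⁹ = u⁶, (u⁸)¹⁰ = u³, (u⁸)¹¹ = e.
The smallest positive k with (u⁸)ᵏ = e is 11, so |⟨u⁸⟩| = 11.

Answer: 11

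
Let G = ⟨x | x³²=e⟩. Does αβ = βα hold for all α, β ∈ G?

G has a single generator, so G is cyclic and hence abelian.

Answer: Yes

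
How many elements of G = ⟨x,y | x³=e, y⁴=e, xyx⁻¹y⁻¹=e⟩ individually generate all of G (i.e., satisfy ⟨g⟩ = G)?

G is cyclic of order 12. An element generates G iff its order is 12, and a cyclic group of order 12 has exactly φ(12) = 4 such elements.

Answer: 4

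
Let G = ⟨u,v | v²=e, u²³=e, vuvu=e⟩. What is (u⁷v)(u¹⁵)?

Compute (u⁷v) · (u¹⁵) by multiplying left to right and reducing via the relations at each step:
  (u⁷v) · u¹⁵ = u¹⁵v

Answer: u¹⁵v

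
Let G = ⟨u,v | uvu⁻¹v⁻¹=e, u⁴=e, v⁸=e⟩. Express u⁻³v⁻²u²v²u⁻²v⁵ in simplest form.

Multiply left to right, reducing at each step:
  u · v⁻² = uv⁶
  (uv⁶) · u² = u³v⁶
  (u³v⁶) · v² = u³
  (u³) · u⁻² = u
  u · v⁵ = uv⁵

Answer: uv⁵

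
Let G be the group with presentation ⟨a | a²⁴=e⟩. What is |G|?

G is generated by a single element, so G is cyclic. The relator gives a²⁴ = e and no smaller power is forced to be e, so the 24 powers {a, e, a², a³, a⁴, a⁵, a⁶, a⁷, a⁸, a⁹, a²², a²³, a²¹, a²⁰, a¹², a¹³, a¹¹, a¹⁰, a¹⁴, a¹⁵, a¹⁶, a¹⁷, a¹⁸, a¹⁹} are distinct. Hence |G| = 24.

Answer: 24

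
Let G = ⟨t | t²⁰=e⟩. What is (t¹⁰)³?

Compute successive powers of (t¹⁰), reducing at each step:
  (t¹⁰)²: (t¹⁰) · t¹⁰ = e
  (t¹⁰)³: e · t¹⁰ = t¹⁰

Answer: t¹⁰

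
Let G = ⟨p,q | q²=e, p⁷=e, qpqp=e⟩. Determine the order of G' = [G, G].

G' = [G, G] is generated by all commutators. The generator-pair commutators are: [p, q] = p².
The subgroup they normally generate is {e, p, p², p³, p⁴, p⁵, p⁶}, of order 7.
Check: |G/G'| = 14/7 = 2 is the order of the abelianisation.

Answer: 7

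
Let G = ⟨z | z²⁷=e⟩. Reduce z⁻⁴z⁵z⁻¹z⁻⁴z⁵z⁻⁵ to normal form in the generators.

Multiply left to right, reducing at each step:
  (z²³) · z⁵ = z
  z · z⁻¹ = e
  e · z⁻⁴ = z²³
  (z²³) · z⁵ = z
  z · z⁻⁵ = z²³

Answer: z²³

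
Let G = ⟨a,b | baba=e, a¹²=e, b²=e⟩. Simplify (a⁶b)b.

Compute (a⁶b) · b by multiplying left to right and reducing via the relations at each step:
  (a⁶b) · b = a⁶

Answer: a⁶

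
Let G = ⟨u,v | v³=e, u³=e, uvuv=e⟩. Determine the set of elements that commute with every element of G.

An element z ∈ Z(G) iff z commutes with every generator.
For example e is central: e·u = u = u·e; e·v = v = v·e.
Whereas u ∉ Z(G) since u·v = uv ≠ u²v² = v·u.
Checking each of the 12 elements this way gives Z(G) = {e}, of order 1.

Answer: {e}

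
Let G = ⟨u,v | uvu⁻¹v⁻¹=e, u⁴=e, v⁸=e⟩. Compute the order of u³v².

Compute successive powers until reaching e:
  (u³v²)¹ = u³v², (u³v²)² = u²v⁴, (u³v²)³ = uv⁶, (u³v²)⁴ = e.
The smallest positive k with (u³v²)ᵏ = e is 4.

Answer: 4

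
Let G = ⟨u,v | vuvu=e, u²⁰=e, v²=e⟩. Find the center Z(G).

An element z ∈ Z(G) iff z commutes with every generator.
For example u¹⁰ is central: (u¹⁰)·u = u¹¹ = u·(u¹⁰); (u¹⁰)·v = u¹⁰v = v·(u¹⁰).
Whereas u ∉ Z(G) since u·v = uv ≠ u¹⁹v = v·u.
Checking each of the 40 elements this way gives Z(G) = {e, u¹⁰}, of order 2.

Answer: {e, u¹⁰}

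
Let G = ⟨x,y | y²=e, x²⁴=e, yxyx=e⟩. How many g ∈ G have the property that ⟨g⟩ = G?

⟨g⟩ = G would require ord(g) = |G| = 48, but the maximum element order in G is 24 < 48. So G is not cyclic and no single element generates it: the count is 0.

Answer: 0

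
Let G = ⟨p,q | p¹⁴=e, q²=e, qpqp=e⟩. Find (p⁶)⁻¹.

The order of (p⁶) is 7 (smallest k with (p⁶)ᵏ = e), so (p⁶)⁻¹ = (p⁶)⁶ = p⁸.
Check: (p⁶) · (p⁸) → (p⁶) · p⁸ = e, giving e as required.

Answer: p⁸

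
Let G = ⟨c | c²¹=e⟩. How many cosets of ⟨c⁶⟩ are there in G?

First find ord(c⁶) by computing successive powers:
  (c⁶)¹ = c⁶, (c⁶)² = c¹², (c⁶)³ = c¹⁸, (c⁶)⁴ = c³, (c⁶)⁵ = c⁹, (c⁶)⁶ = c¹⁵, (c⁶)⁷ = e.
So |⟨c⁶⟩| = ord(c⁶) = 7. With |G| = 21, by Lagrange [G : ⟨c⁶⟩] = 21/7 = 3.

Answer: 3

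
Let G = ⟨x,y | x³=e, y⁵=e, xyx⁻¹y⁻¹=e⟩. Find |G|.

Enumerate words in the generators, reducing via the relations: the distinct elements are
  {e, x, y, xy, x², y², y³, y⁴, xy², xy³, xy⁴, x²y, x²y², x²y³, x²y⁴}.
No further products give new elements, so |G| = 15.

Answer: 15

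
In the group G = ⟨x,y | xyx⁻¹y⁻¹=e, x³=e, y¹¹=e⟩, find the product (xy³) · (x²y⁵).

Compute (xy³) · (x²y⁵) by multiplying left to right and reducing via the relations at each step:
  (xy³) · x² = y³
  (y³) · y⁵ = y⁸

Answer: y⁸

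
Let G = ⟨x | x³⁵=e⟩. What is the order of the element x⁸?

Compute successive powers until reaching e:
  (x⁸)¹ = x⁸, (x⁸)² = x¹⁶, (x⁸)³ = x²⁴, (x⁸)⁴ = x³², (x⁸)⁵ = x⁵, (x⁸)⁶ = x¹³, (x⁸)⁷ = x²¹, (x⁸)⁸ = x²⁹, (x⁸)⁹ = x², (x⁸)¹⁰ = x¹⁰, (x⁸)¹¹ = x¹⁸, (x⁸)¹² = x²⁶, (x⁸)¹³ = x³⁴, (x⁸)¹⁴ = x⁷, (x⁸)¹⁵ = x¹⁵, (x⁸)¹⁶ = x²³, (x⁸)¹⁷ = x³¹, (x⁸)¹⁸ = x⁴, (x⁸)¹⁹ = x¹², (x⁸)²⁰ = x²⁰, (x⁸)²¹ = x²⁸, (x⁸)²² = x, (x⁸)²³ = x⁹, (x⁸)²⁴ = x¹⁷, (x⁸)²⁵ = x²⁵, (x⁸)²⁶ = x³³, (x⁸)²⁷ = x⁶, (x⁸)²⁸ = x¹⁴, (x⁸)²⁹ = x²², (x⁸)³⁰ = x³⁰, (x⁸)³¹ = x³, (x⁸)³² = x¹¹, (x⁸)³³ = x¹⁹, (x⁸)³⁴ = x²⁷, (x⁸)³⁵ = e.
The smallest positive k with (x⁸)ᵏ = e is 35.

Answer: 35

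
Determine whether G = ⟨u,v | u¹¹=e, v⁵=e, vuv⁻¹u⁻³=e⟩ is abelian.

u·v = uv but v·u = u³v, so u·v ≠ v·u and G is not abelian.

Answer: No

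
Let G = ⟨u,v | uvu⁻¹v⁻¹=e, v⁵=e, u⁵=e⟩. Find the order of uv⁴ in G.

Compute successive powers until reaching e:
  (uv⁴)¹ = uv⁴, (uv⁴)² = u²v³, (uv⁴)³ = u³v², (uv⁴)⁴ = u⁴v, (uv⁴)⁵ = e.
The smallest positive k with (uv⁴)ᵏ = e is 5.

Answer: 5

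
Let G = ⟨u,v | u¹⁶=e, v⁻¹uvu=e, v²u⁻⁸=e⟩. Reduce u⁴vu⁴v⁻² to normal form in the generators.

Multiply left to right, reducing at each step:
  (u⁴) · v = u⁴v
  (u⁴v) · u⁴ = v
  v · v⁻² = v⁻¹

Answer: v⁻¹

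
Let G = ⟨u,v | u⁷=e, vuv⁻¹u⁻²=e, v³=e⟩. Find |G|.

Enumerate words in the generators, reducing via the relations: the distinct elements are
  {e, u, v, uv, u², u³, u⁴, u⁵, u⁶, v², uv², u²v, u³v, u⁴v, u⁵v, u⁶v, u²v², u³v², u⁴v², u⁵v², u⁶v²}.
No further products give new elements, so |G| = 21.

Answer: 21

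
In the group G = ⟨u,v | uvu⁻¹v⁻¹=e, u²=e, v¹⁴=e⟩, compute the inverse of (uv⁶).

The order of (uv⁶) is 14 (smallest k with (uv⁶)ᵏ = e), so (uv⁶)⁻¹ = (uv⁶)¹³ = uv⁸.
Check: (uv⁶) · (uv⁸) → (uv⁶) · u = v⁶;   (v⁶) · v⁸ = e, giving e as required.

Answer: uv⁸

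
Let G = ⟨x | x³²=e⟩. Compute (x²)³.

Compute successive powers of (x²), reducing at each step:
  (x²)²: (x²) · x² = x⁴
  (x²)³: (x⁴) · x² = x⁶

Answer: x⁶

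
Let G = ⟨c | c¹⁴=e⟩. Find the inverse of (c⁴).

The order of (c⁴) is 7 (smallest k with (c⁴)ᵏ = e), so (c⁴)⁻¹ = (c⁴)⁶ = c¹⁰.
Check: (c⁴) · (c¹⁰) → (c⁴) · c¹⁰ = e, giving e as required.

Answer: c¹⁰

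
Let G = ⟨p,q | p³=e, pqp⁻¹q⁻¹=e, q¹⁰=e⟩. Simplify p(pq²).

Compute p · (pq²) by multiplying left to right and reducing via the relations at each step:
  p · p = p²
  (p²) · q² = p²q²

Answer: p²q²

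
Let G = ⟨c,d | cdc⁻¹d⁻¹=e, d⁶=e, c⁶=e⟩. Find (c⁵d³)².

Compute successive powers of (c⁵d³), reducing at each step:
  (c⁵d³)²: (c⁵d³) · c⁵ = c⁴d³;   (c⁴d³) · d³ = c⁴

Answer: c⁴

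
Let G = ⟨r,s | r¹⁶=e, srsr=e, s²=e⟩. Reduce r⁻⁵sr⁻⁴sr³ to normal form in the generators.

Multiply left to right, reducing at each step:
  (r¹¹) · s = r¹¹s
  (r¹¹s) · r⁻⁴ = r¹⁵s
  (r¹⁵s) · s = r¹⁵
  (r¹⁵) · r³ = r²

Answer: r²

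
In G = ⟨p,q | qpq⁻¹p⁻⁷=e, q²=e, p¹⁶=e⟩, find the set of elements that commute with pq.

⟨pq⟩ ⊆ C_G(pq) since powers of pq commute with pq; so |C_G(pq)| ≥ |⟨pq⟩| = 4.
By orbit–stabilizer, |C_G(pq)| = |G| / |conj. class of pq| = 32 / 8 = 4.
The 4 elements commuting with pq are {e, p⁸, pq, p⁹q}.

Answer: {e, p⁸, pq, p⁹q}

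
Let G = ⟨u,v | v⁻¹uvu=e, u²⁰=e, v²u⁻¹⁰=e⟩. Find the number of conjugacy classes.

The conjugacy classes (representative and size) are:
  [e] (size 1), [u] (size 2), [u²] (size 2), [u³] (size 2), [u⁴] (size 2), [u⁵] (size 2), [u¹⁴] (size 2), [u⁷] (size 2), [u⁸] (size 2), [u¹¹] (size 2), [u¹⁰] (size 1), [u²v⁻¹] (size 10), [u⁹v] (size 10).
Class equation: 1 + 2 + 2 + 2 + 2 + 2 + 2 + 2 + 2 + 2 + 1 + 10 + 10 = 40 = |G|. So G has 13 conjugacy classes.

Answer: 13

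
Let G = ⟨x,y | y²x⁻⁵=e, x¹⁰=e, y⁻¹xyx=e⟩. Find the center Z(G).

An element z ∈ Z(G) iff z commutes with every generator.
For example x⁵ is central: (x⁵)·x = x⁶ = x·(x⁵); (x⁵)·y = y⁻¹ = y·(x⁵).
Whereas x ∉ Z(G) since x·y = xy ≠ x⁴y⁻¹ = y·x.
Checking each of the 20 elements this way gives Z(G) = {e, x⁵}, of order 2.

Answer: {e, x⁵}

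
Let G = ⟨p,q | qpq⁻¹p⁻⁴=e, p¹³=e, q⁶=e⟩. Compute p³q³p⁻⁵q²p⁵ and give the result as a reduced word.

Multiply left to right, reducing at each step:
  (p³) · q³ = p³q³
  (p³q³) · p⁻⁵ = p⁸q³
  (p⁸q³) · q² = p⁸q⁵
  (p⁸q⁵) · p⁵ = p⁶q⁵

Answer: p⁶q⁵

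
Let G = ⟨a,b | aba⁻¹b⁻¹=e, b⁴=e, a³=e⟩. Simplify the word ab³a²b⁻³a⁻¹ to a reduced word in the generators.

Multiply left to right, reducing at each step:
  a · b³ = ab³
  (ab³) · a² = b³
  (b³) · b⁻³ = e
  e · a⁻¹ = a²

Answer: a²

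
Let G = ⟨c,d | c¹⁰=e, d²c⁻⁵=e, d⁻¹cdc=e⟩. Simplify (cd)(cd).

Compute (cd) · (cd) by multiplying left to right and reducing via the relations at each step:
  (cd) · c = d
  d · d = c⁵

Answer: c⁵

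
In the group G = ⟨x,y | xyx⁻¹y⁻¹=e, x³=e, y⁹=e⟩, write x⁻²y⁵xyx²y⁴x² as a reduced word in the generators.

Multiply left to right, reducing at each step:
  x · y⁵ = xy⁵
  (xy⁵) · x = x²y⁵
  (x²y⁵) · y = x²y⁶
  (x²y⁶) · x² = xy⁶
  (xy⁶) · y⁴ = xy
  (xy) · x² = y

Answer: y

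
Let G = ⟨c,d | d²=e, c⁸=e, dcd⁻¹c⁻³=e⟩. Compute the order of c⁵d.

Compute successive powers until reaching e:
  (c⁵d)¹ = c⁵d, (c⁵d)² = c⁴, (c⁵d)³ = cd, (c⁵d)⁴ = e.
The smallest positive k with (c⁵d)ᵏ = e is 4.

Answer: 4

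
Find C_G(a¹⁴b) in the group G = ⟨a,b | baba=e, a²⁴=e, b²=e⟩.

⟨a¹⁴b⟩ ⊆ C_G(a¹⁴b) since powers of a¹⁴b commute with a¹⁴b; so |C_G(a¹⁴b)| ≥ |⟨a¹⁴b⟩| = 2.
By orbit–stabilizer, |C_G(a¹⁴b)| = |G| / |conj. class of a¹⁴b| = 48 / 12 = 4.
The 4 elements commuting with a¹⁴b are {e, a¹², a²b, a¹⁴b}.

Answer: {e, a¹², a²b, a¹⁴b}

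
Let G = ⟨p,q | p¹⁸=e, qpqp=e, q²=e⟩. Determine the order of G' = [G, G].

G' = [G, G] is generated by all commutators. The generator-pair commutators are: [p, q] = p².
The subgroup they normally generate is {e, p², p⁴, p⁶, p⁸, p¹⁰, p¹², p¹⁴, p¹⁶}, of order 9.
Check: |G/G'| = 36/9 = 4 is the order of the abelianisation.

Answer: 9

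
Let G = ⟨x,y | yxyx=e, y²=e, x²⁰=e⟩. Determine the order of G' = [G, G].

G' = [G, G] is generated by all commutators. The generator-pair commutators are: [x, y] = x².
The subgroup they normally generate is {e, x², x⁴, x⁶, x⁸, x¹⁰, x¹², x¹⁴, x¹⁶, x¹⁸}, of order 10.
Check: |G/G'| = 40/10 = 4 is the order of the abelianisation.

Answer: 10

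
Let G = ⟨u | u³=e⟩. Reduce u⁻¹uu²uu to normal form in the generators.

Multiply left to right, reducing at each step:
  (u²) · u = e
  e · u² = u²
  (u²) · u = e
  e · u = u

Answer: u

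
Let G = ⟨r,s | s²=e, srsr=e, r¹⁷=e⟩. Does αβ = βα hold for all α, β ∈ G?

r·s = rs but s·r = r¹⁶s, so r·s ≠ s·r and G is not abelian.

Answer: No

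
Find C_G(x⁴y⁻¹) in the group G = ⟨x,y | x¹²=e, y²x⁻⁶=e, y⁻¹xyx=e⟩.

⟨x⁴y⁻¹⟩ ⊆ C_G(x⁴y⁻¹) since powers of x⁴y⁻¹ commute with x⁴y⁻¹; so |C_G(x⁴y⁻¹)| ≥ |⟨x⁴y⁻¹⟩| = 4.
By orbit–stabilizer, |C_G(x⁴y⁻¹)| = |G| / |conj. class of x⁴y⁻¹| = 24 / 6 = 4.
The 4 elements commuting with x⁴y⁻¹ are {e, x⁶, x⁴y, x⁴y⁻¹}.

Answer: {e, x⁶, x⁴y, x⁴y⁻¹}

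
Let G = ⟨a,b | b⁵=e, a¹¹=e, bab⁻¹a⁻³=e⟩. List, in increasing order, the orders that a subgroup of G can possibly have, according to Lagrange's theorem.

|G| = 55 = 5 · 11. By Lagrange's theorem the order of any subgroup divides 55; the divisors of 55 are 1, 5, 11, 55.

Answer: 1, 5, 11, 55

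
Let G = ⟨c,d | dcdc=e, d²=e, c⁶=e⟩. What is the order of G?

Enumerate words in the generators, reducing via the relations: the distinct elements are
  {c, d, e, cd, c², c³, c⁴, c⁵, c²d, c³d, c⁴d, c⁵d}.
No further products give new elements, so |G| = 12.

Answer: 12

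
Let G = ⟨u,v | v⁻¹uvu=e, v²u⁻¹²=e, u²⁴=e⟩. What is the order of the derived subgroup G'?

G' = [G, G] is generated by all commutators. The generator-pair commutators are: [u, v] = u².
The subgroup they normally generate is {e, u², u⁴, u⁶, u⁸, u¹⁰, u¹², u¹⁴, u¹⁶, u¹⁸, u²⁰, u²²}, of order 12.
Check: |G/G'| = 48/12 = 4 is the order of the abelianisation.

Answer: 12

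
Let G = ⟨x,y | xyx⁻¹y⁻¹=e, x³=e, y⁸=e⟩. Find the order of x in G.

Compute successive powers until reaching e:
  x¹ = x, x² = x², x³ = e.
The smallest positive k with xᵏ = e is 3.

Answer: 3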